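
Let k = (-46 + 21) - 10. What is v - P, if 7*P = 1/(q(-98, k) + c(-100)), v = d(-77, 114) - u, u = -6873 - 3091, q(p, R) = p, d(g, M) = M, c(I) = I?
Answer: 13968109/1386 ≈ 10078.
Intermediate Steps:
k = -35 (k = -25 - 10 = -35)
u = -9964
v = 10078 (v = 114 - 1*(-9964) = 114 + 9964 = 10078)
P = -1/1386 (P = 1/(7*(-98 - 100)) = (1/7)/(-198) = (1/7)*(-1/198) = -1/1386 ≈ -0.00072150)
v - P = 10078 - 1*(-1/1386) = 10078 + 1/1386 = 13968109/1386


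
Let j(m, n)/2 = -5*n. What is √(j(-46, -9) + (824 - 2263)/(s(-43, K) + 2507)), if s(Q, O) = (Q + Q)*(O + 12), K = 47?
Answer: √596747923/2567 ≈ 9.5163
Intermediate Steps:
s(Q, O) = 2*Q*(12 + O) (s(Q, O) = (2*Q)*(12 + O) = 2*Q*(12 + O))
j(m, n) = -10*n (j(m, n) = 2*(-5*n) = -10*n)
√(j(-46, -9) + (824 - 2263)/(s(-43, K) + 2507)) = √(-10*(-9) + (824 - 2263)/(2*(-43)*(12 + 47) + 2507)) = √(90 - 1439/(2*(-43)*59 + 2507)) = √(90 - 1439/(-5074 + 2507)) = √(90 - 1439/(-2567)) = √(90 - 1439*(-1/2567)) = √(90 + 1439/2567) = √(232469/2567) = √596747923/2567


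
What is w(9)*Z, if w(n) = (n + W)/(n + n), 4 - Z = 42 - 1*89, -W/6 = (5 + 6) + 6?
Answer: -527/2 ≈ -263.50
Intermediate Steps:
W = -102 (W = -6*((5 + 6) + 6) = -6*(11 + 6) = -6*17 = -102)
Z = 51 (Z = 4 - (42 - 1*89) = 4 - (42 - 89) = 4 - 1*(-47) = 4 + 47 = 51)
w(n) = (-102 + n)/(2*n) (w(n) = (n - 102)/(n + n) = (-102 + n)/((2*n)) = (-102 + n)*(1/(2*n)) = (-102 + n)/(2*n))
w(9)*Z = ((½)*(-102 + 9)/9)*51 = ((½)*(⅑)*(-93))*51 = -31/6*51 = -527/2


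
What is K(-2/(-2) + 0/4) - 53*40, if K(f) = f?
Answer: -2119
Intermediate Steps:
K(-2/(-2) + 0/4) - 53*40 = (-2/(-2) + 0/4) - 53*40 = (-2*(-½) + 0*(¼)) - 2120 = (1 + 0) - 2120 = 1 - 2120 = -2119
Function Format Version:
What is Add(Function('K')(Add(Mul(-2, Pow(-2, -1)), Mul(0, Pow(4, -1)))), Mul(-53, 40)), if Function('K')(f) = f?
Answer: -2119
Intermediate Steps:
Add(Function('K')(Add(Mul(-2, Pow(-2, -1)), Mul(0, Pow(4, -1)))), Mul(-53, 40)) = Add(Add(Mul(-2, Pow(-2, -1)), Mul(0, Pow(4, -1))), Mul(-53, 40)) = Add(Add(Mul(-2, Rational(-1, 2)), Mul(0, Rational(1, 4))), -2120) = Add(Add(1, 0), -2120) = Add(1, -2120) = -2119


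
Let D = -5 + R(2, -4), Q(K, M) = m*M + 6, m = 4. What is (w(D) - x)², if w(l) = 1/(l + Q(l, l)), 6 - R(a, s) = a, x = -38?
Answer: 1521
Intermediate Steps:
R(a, s) = 6 - a
Q(K, M) = 6 + 4*M (Q(K, M) = 4*M + 6 = 6 + 4*M)
D = -1 (D = -5 + (6 - 1*2) = -5 + (6 - 2) = -5 + 4 = -1)
w(l) = 1/(6 + 5*l) (w(l) = 1/(l + (6 + 4*l)) = 1/(6 + 5*l))
(w(D) - x)² = (1/(6 + 5*(-1)) - 1*(-38))² = (1/(6 - 5) + 38)² = (1/1 + 38)² = (1 + 38)² = 39² = 1521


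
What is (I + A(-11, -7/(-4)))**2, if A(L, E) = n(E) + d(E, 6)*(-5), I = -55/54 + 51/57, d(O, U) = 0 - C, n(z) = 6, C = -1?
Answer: 808201/1052676 ≈ 0.76776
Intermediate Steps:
d(O, U) = 1 (d(O, U) = 0 - 1*(-1) = 0 + 1 = 1)
I = -127/1026 (I = -55*1/54 + 51*(1/57) = -55/54 + 17/19 = -127/1026 ≈ -0.12378)
A(L, E) = 1 (A(L, E) = 6 + 1*(-5) = 6 - 5 = 1)
(I + A(-11, -7/(-4)))**2 = (-127/1026 + 1)**2 = (899/1026)**2 = 808201/1052676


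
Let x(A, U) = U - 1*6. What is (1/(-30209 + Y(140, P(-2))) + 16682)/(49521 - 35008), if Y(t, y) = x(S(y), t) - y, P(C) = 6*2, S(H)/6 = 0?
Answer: 501911333/436652631 ≈ 1.1495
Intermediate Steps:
S(H) = 0 (S(H) = 6*0 = 0)
x(A, U) = -6 + U (x(A, U) = U - 6 = -6 + U)
P(C) = 12
Y(t, y) = -6 + t - y (Y(t, y) = (-6 + t) - y = -6 + t - y)
(1/(-30209 + Y(140, P(-2))) + 16682)/(49521 - 35008) = (1/(-30209 + (-6 + 140 - 1*12)) + 16682)/(49521 - 35008) = (1/(-30209 + (-6 + 140 - 12)) + 16682)/14513 = (1/(-30209 + 122) + 16682)*(1/14513) = (1/(-30087) + 16682)*(1/14513) = (-1/30087 + 16682)*(1/14513) = (501911333/30087)*(1/14513) = 501911333/436652631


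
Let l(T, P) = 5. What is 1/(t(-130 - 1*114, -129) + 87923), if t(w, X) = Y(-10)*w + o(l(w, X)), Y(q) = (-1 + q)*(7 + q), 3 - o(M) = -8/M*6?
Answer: 5/399418 ≈ 1.2518e-5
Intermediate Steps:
o(M) = 3 + 48/M (o(M) = 3 - (-8/M)*6 = 3 - (-48)/M = 3 + 48/M)
t(w, X) = 63/5 + 33*w (t(w, X) = (-7 + (-10)² + 6*(-10))*w + (3 + 48/5) = (-7 + 100 - 60)*w + (3 + 48*(⅕)) = 33*w + (3 + 48/5) = 33*w + 63/5 = 63/5 + 33*w)
1/(t(-130 - 1*114, -129) + 87923) = 1/((63/5 + 33*(-130 - 1*114)) + 87923) = 1/((63/5 + 33*(-130 - 114)) + 87923) = 1/((63/5 + 33*(-244)) + 87923) = 1/((63/5 - 8052) + 87923) = 1/(-40197/5 + 87923) = 1/(399418/5) = 5/399418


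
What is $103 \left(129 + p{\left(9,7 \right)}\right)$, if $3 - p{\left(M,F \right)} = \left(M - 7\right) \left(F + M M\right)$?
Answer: $-4532$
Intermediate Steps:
$p{\left(M,F \right)} = 3 - \left(-7 + M\right) \left(F + M^{2}\right)$ ($p{\left(M,F \right)} = 3 - \left(M - 7\right) \left(F + M M\right) = 3 - \left(-7 + M\right) \left(F + M^{2}\right)$)
$103 \left(129 + p{\left(9,7 \right)}\right) = 103 \left(129 + \left(3 - 9^{3} + 7 \cdot 7 + 7 \cdot 9^{2} - 7 \cdot 9\right)\right) = 103 \left(129 + \left(3 - 729 + 49 + 7 \cdot 81 - 63\right)\right) = 103 \left(129 + \left(3 - 729 + 49 + 567 - 63\right)\right) = 103 \left(129 - 173\right) = 103 \left(-44\right) = -4532$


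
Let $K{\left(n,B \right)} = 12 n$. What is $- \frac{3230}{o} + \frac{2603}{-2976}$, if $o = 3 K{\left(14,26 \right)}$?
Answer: $- \frac{455183}{62496} \approx -7.2834$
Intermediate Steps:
$o = 504$ ($o = 3 \cdot 12 \cdot 14 = 3 \cdot 168 = 504$)
$- \frac{3230}{o} + \frac{2603}{-2976} = - \frac{3230}{504} + \frac{2603}{-2976} = \left(-3230\right) \frac{1}{504} + 2603 \left(- \frac{1}{2976}\right) = - \frac{1615}{252} - \frac{2603}{2976} = - \frac{455183}{62496}$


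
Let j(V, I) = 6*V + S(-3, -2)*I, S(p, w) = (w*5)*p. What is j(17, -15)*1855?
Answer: -645540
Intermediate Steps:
S(p, w) = 5*p*w (S(p, w) = (5*w)*p = 5*p*w)
j(V, I) = 6*V + 30*I (j(V, I) = 6*V + (5*(-3)*(-2))*I = 6*V + 30*I)
j(17, -15)*1855 = (6*17 + 30*(-15))*1855 = (102 - 450)*1855 = -348*1855 = -645540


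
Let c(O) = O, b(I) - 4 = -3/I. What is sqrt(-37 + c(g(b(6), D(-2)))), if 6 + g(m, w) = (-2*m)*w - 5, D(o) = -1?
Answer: I*sqrt(41) ≈ 6.4031*I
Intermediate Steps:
b(I) = 4 - 3/I
g(m, w) = -11 - 2*m*w (g(m, w) = -6 + ((-2*m)*w - 5) = -6 + (-2*m*w - 5) = -6 + (-5 - 2*m*w) = -11 - 2*m*w)
sqrt(-37 + c(g(b(6), D(-2)))) = sqrt(-37 + (-11 - 2*(4 - 3/6)*(-1))) = sqrt(-37 + (-11 - 2*(4 - 3*1/6)*(-1))) = sqrt(-37 + (-11 - 2*(4 - 1/2)*(-1))) = sqrt(-37 + (-11 - 2*7/2*(-1))) = sqrt(-37 + (-11 + 7)) = sqrt(-37 - 4) = sqrt(-41) = I*sqrt(41)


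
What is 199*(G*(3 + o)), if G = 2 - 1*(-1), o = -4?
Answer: -597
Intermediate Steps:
G = 3 (G = 2 + 1 = 3)
199*(G*(3 + o)) = 199*(3*(3 - 4)) = 199*(3*(-1)) = 199*(-3) = -597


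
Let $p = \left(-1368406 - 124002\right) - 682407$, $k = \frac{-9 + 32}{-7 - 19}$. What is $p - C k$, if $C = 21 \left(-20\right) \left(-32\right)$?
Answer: $- \frac{28118035}{13} \approx -2.1629 \cdot 10^{6}$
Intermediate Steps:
$C = 13440$ ($C = \left(-420\right) \left(-32\right) = 13440$)
$k = - \frac{23}{26}$ ($k = \frac{23}{-26} = 23 \left(- \frac{1}{26}\right) = - \frac{23}{26} \approx -0.88461$)
$p = -2174815$ ($p = -1492408 - 682407 = -2174815$)
$p - C k = -2174815 - 13440 \left(- \frac{23}{26}\right) = -2174815 - - \frac{154560}{13} = -2174815 + \frac{154560}{13} = - \frac{28118035}{13}$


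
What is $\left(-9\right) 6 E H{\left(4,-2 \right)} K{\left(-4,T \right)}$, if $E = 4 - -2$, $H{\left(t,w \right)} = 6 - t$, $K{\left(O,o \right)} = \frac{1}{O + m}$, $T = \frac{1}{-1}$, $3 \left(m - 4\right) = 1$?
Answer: $-1944$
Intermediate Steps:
$m = \frac{13}{3}$ ($m = 4 + \frac{1}{3} \cdot 1 = 4 + \frac{1}{3} = \frac{13}{3} \approx 4.3333$)
$T = -1$
$K{\left(O,o \right)} = \frac{1}{\frac{13}{3} + O}$ ($K{\left(O,o \right)} = \frac{1}{O + \frac{13}{3}} = \frac{1}{\frac{13}{3} + O}$)
$E = 6$ ($E = 4 + 2 = 6$)
$\left(-9\right) 6 E H{\left(4,-2 \right)} K{\left(-4,T \right)} = \left(-9\right) 6 \cdot 6 \left(6 - 4\right) \frac{3}{13 + 3 \left(-4\right)} = - 54 \cdot 6 \left(6 - 4\right) \frac{3}{13 - 12} = - 54 \cdot 6 \cdot 2 \cdot \frac{3}{1} = - 54 \cdot 12 \cdot 3 \cdot 1 = - 54 \cdot 12 \cdot 3 = \left(-54\right) 36 = -1944$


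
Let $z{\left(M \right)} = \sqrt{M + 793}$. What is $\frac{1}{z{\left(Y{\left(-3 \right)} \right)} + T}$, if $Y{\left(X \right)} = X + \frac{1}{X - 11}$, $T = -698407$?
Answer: $- \frac{9777698}{6828812716027} - \frac{\sqrt{154826}}{6828812716027} \approx -1.4319 \cdot 10^{-6}$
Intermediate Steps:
$Y{\left(X \right)} = X + \frac{1}{-11 + X}$
$z{\left(M \right)} = \sqrt{793 + M}$
$\frac{1}{z{\left(Y{\left(-3 \right)} \right)} + T} = \frac{1}{\sqrt{793 + \frac{1 + \left(-3\right)^{2} - -33}{-11 - 3}} - 698407} = \frac{1}{\sqrt{793 + \frac{1 + 9 + 33}{-14}} - 698407} = \frac{1}{\sqrt{793 - \frac{43}{14}} - 698407} = \frac{1}{\sqrt{\frac{11059}{14}} - 698407} = \frac{1}{\frac{\sqrt{154826}}{14} - 698407} = \frac{1}{-698407 + \frac{\sqrt{154826}}{14}}$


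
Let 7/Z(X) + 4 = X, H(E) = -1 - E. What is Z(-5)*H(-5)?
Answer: -28/9 ≈ -3.1111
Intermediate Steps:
Z(X) = 7/(-4 + X)
Z(-5)*H(-5) = (7/(-4 - 5))*(-1 - 1*(-5)) = (7/(-9))*(-1 + 5) = (7*(-⅑))*4 = -7/9*4 = -28/9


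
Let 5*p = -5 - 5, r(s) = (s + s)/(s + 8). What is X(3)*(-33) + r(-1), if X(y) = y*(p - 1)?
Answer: 2077/7 ≈ 296.71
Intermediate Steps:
r(s) = 2*s/(8 + s) (r(s) = (2*s)/(8 + s) = 2*s/(8 + s))
p = -2 (p = (-5 - 5)/5 = (⅕)*(-10) = -2)
X(y) = -3*y (X(y) = y*(-2 - 1) = y*(-3) = -3*y)
X(3)*(-33) + r(-1) = -3*3*(-33) + 2*(-1)/(8 - 1) = -9*(-33) + 2*(-1)/7 = 297 + 2*(-1)*(⅐) = 297 - 2/7 = 2077/7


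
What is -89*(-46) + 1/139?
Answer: 569067/139 ≈ 4094.0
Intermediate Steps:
-89*(-46) + 1/139 = 4094 + 1/139 = 569067/139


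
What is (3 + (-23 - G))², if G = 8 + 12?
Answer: 1600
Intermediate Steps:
G = 20
(3 + (-23 - G))² = (3 + (-23 - 1*20))² = (3 + (-23 - 20))² = (3 - 43)² = (-40)² = 1600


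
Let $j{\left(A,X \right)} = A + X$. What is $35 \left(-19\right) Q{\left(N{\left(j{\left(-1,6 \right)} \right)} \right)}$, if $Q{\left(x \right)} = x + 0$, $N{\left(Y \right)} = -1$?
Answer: $665$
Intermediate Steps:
$Q{\left(x \right)} = x$
$35 \left(-19\right) Q{\left(N{\left(j{\left(-1,6 \right)} \right)} \right)} = 35 \left(-19\right) \left(-1\right) = \left(-665\right) \left(-1\right) = 665$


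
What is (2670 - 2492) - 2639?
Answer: -2461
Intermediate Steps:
(2670 - 2492) - 2639 = 178 - 2639 = -2461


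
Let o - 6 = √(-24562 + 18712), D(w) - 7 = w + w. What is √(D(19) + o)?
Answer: √(51 + 15*I*√26) ≈ 8.4537 + 4.5238*I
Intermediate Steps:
D(w) = 7 + 2*w (D(w) = 7 + (w + w) = 7 + 2*w)
o = 6 + 15*I*√26 (o = 6 + √(-24562 + 18712) = 6 + √(-5850) = 6 + 15*I*√26 ≈ 6.0 + 76.485*I)
√(D(19) + o) = √((7 + 2*19) + (6 + 15*I*√26)) = √((7 + 38) + (6 + 15*I*√26)) = √(45 + (6 + 15*I*√26)) = √(51 + 15*I*√26)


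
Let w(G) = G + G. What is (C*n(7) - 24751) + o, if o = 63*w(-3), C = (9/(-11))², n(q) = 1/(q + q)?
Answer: -42568445/1694 ≈ -25129.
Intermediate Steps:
w(G) = 2*G
n(q) = 1/(2*q)
C = 81/121 (C = (9*(-1/11))² = (-9/11)² = 81/121 ≈ 0.66942)
o = -378 (o = 63*(2*(-3)) = 63*(-6) = -378)
(C*n(7) - 24751) + o = (81*((½)/7)/121 - 24751) - 378 = (81*((½)*(⅐))/121 - 24751) - 378 = ((81/121)*(1/14) - 24751) - 378 = (81/1694 - 24751) - 378 = -41928113/1694 - 378 = -42568445/1694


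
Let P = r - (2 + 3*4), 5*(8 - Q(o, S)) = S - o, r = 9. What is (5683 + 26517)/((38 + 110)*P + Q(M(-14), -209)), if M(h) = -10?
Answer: -161000/3461 ≈ -46.518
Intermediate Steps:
Q(o, S) = 8 - S/5 + o/5 (Q(o, S) = 8 - (S - o)/5 = 8 + (-S/5 + o/5) = 8 - S/5 + o/5)
P = -5 (P = 9 - (2 + 3*4) = 9 - (2 + 12) = 9 - 1*14 = 9 - 14 = -5)
(5683 + 26517)/((38 + 110)*P + Q(M(-14), -209)) = (5683 + 26517)/((38 + 110)*(-5) + (8 - 1/5*(-209) + (1/5)*(-10))) = 32200/(148*(-5) + (8 + 209/5 - 2)) = 32200/(-740 + 239/5) = 32200/(-3461/5) = 32200*(-5/3461) = -161000/3461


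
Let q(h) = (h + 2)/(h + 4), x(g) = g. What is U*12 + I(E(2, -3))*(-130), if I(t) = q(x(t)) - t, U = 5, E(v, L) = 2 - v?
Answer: -5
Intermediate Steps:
q(h) = (2 + h)/(4 + h)
I(t) = -t + (2 + t)/(4 + t) (I(t) = (2 + t)/(4 + t) - t = -t + (2 + t)/(4 + t))
U*12 + I(E(2, -3))*(-130) = 5*12 + ((2 + (2 - 1*2) - (2 - 1*2)*(4 + (2 - 1*2)))/(4 + (2 - 1*2)))*(-130) = 60 + ((2 + (2 - 2) - (2 - 2)*(4 + (2 - 2)))/(4 + (2 - 2)))*(-130) = 60 + ((2 + 0 - 1*0*(4 + 0))/(4 + 0))*(-130) = 60 + ((2 + 0 - 1*0*4)/4)*(-130) = 60 + ((2 + 0 + 0)/4)*(-130) = 60 + ((¼)*2)*(-130) = 60 + (½)*(-130) = 60 - 65 = -5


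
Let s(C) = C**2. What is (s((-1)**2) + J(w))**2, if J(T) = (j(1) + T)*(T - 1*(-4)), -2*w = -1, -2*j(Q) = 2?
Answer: 25/16 ≈ 1.5625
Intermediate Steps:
j(Q) = -1 (j(Q) = -1/2*2 = -1)
w = 1/2 (w = -1/2*(-1) = 1/2 ≈ 0.50000)
J(T) = (-1 + T)*(4 + T) (J(T) = (-1 + T)*(T - 1*(-4)) = (-1 + T)*(T + 4) = (-1 + T)*(4 + T))
(s((-1)**2) + J(w))**2 = (((-1)**2)**2 + (-4 + (1/2)**2 + 3*(1/2)))**2 = (1**2 + (-4 + 1/4 + 3/2))**2 = (1 - 9/4)**2 = (-5/4)**2 = 25/16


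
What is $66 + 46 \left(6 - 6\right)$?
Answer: $66$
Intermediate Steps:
$66 + 46 \left(6 - 6\right) = 66 + 46 \cdot 0 = 66 + 0 = 66$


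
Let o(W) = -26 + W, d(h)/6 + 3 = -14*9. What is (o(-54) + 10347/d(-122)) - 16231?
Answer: -4211687/258 ≈ -16324.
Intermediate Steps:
d(h) = -774 (d(h) = -18 + 6*(-14*9) = -18 + 6*(-126) = -18 - 756 = -774)
(o(-54) + 10347/d(-122)) - 16231 = ((-26 - 54) + 10347/(-774)) - 16231 = (-80 + 10347*(-1/774)) - 16231 = (-80 - 3449/258) - 16231 = -24089/258 - 16231 = -4211687/258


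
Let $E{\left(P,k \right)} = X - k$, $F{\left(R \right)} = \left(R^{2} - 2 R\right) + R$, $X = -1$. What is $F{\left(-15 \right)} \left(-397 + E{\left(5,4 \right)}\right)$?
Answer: $-96480$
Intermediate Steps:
$F{\left(R \right)} = R^{2} - R$
$E{\left(P,k \right)} = -1 - k$
$F{\left(-15 \right)} \left(-397 + E{\left(5,4 \right)}\right) = - 15 \left(-1 - 15\right) \left(-397 - 5\right) = \left(-15\right) \left(-16\right) \left(-397 - 5\right) = 240 \left(-397 - 5\right) = 240 \left(-402\right) = -96480$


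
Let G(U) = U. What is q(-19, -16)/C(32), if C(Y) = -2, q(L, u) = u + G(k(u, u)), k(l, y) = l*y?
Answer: -120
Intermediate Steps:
q(L, u) = u + u**2 (q(L, u) = u + u*u = u + u**2)
q(-19, -16)/C(32) = -16*(1 - 16)/(-2) = -16*(-15)*(-1/2) = 240*(-1/2) = -120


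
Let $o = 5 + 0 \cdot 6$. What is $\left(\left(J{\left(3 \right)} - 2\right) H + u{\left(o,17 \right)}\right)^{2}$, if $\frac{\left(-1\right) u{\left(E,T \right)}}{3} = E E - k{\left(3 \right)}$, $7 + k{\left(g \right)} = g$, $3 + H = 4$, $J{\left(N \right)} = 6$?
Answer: $6889$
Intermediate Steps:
$H = 1$ ($H = -3 + 4 = 1$)
$k{\left(g \right)} = -7 + g$
$o = 5$ ($o = 5 + 0 = 5$)
$u{\left(E,T \right)} = -12 - 3 E^{2}$ ($u{\left(E,T \right)} = - 3 \left(E E - \left(-7 + 3\right)\right) = - 3 \left(E^{2} - -4\right) = - 3 \left(E^{2} + 4\right) = - 3 \left(4 + E^{2}\right) = -12 - 3 E^{2}$)
$\left(\left(J{\left(3 \right)} - 2\right) H + u{\left(o,17 \right)}\right)^{2} = \left(\left(6 - 2\right) 1 - \left(12 + 3 \cdot 5^{2}\right)\right)^{2} = \left(4 \cdot 1 - 87\right)^{2} = \left(4 - 87\right)^{2} = \left(-83\right)^{2} = 6889$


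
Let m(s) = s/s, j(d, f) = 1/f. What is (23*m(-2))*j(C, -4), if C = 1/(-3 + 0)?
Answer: -23/4 ≈ -5.7500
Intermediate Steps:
C = -1/3 (C = 1/(-3) = -1/3 ≈ -0.33333)
m(s) = 1
(23*m(-2))*j(C, -4) = (23*1)/(-4) = 23*(-1/4) = -23/4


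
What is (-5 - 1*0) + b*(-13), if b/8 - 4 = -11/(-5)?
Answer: -3249/5 ≈ -649.80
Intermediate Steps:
b = 248/5 (b = 32 + 8*(-11/(-5)) = 32 + 8*(-11*(-1/5)) = 32 + 8*(11/5) = 32 + 88/5 = 248/5 ≈ 49.600)
(-5 - 1*0) + b*(-13) = (-5 - 1*0) + (248/5)*(-13) = (-5 + 0) - 3224/5 = -5 - 3224/5 = -3249/5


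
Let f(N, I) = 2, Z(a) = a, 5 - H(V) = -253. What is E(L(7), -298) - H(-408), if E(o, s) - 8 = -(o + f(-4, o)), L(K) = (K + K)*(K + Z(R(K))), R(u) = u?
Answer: -448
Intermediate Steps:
H(V) = 258 (H(V) = 5 - 1*(-253) = 5 + 253 = 258)
L(K) = 4*K² (L(K) = (K + K)*(K + K) = (2*K)*(2*K) = 4*K²)
E(o, s) = 6 - o (E(o, s) = 8 - (o + 2) = 8 - (2 + o) = 8 + (-2 - o) = 6 - o)
E(L(7), -298) - H(-408) = (6 - 4*7²) - 1*258 = (6 - 4*49) - 258 = (6 - 1*196) - 258 = (6 - 196) - 258 = -190 - 258 = -448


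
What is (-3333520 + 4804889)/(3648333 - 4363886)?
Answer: -1471369/715553 ≈ -2.0563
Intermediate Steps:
(-3333520 + 4804889)/(3648333 - 4363886) = 1471369/(-715553) = 1471369*(-1/715553) = -1471369/715553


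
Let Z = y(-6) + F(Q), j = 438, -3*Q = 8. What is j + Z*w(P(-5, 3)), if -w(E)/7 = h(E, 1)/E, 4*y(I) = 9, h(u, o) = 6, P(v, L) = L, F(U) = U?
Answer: 2663/6 ≈ 443.83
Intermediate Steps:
Q = -8/3 (Q = -1/3*8 = -8/3 ≈ -2.6667)
y(I) = 9/4 (y(I) = (1/4)*9 = 9/4)
w(E) = -42/E
Z = -5/12 (Z = 9/4 - 8/3 = -5/12 ≈ -0.41667)
j + Z*w(P(-5, 3)) = 438 - (-35)/(2*3) = 438 - 5/12*(-14) = 438 + 35/6 = 2663/6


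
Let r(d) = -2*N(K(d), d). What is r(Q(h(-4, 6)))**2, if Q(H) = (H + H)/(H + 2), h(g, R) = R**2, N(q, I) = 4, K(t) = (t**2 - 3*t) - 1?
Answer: 64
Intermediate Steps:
K(t) = -1 + t**2 - 3*t
Q(H) = 2*H/(2 + H) (Q(H) = (2*H)/(2 + H) = 2*H/(2 + H))
r(d) = -8 (r(d) = -2*4 = -8)
r(Q(h(-4, 6)))**2 = (-8)**2 = 64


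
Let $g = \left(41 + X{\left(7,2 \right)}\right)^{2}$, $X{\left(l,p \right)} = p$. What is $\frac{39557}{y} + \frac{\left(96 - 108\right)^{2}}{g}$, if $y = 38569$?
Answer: $\frac{78694829}{71314081} \approx 1.1035$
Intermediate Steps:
$g = 1849$ ($g = \left(41 + 2\right)^{2} = 43^{2} = 1849$)
$\frac{39557}{y} + \frac{\left(96 - 108\right)^{2}}{g} = \frac{39557}{38569} + \frac{\left(96 - 108\right)^{2}}{1849} = 39557 \cdot \frac{1}{38569} + \left(-12\right)^{2} \cdot \frac{1}{1849} = \frac{39557}{38569} + 144 \cdot \frac{1}{1849} = \frac{39557}{38569} + \frac{144}{1849} = \frac{78694829}{71314081}$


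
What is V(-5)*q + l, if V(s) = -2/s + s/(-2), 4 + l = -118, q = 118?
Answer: 1101/5 ≈ 220.20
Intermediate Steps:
l = -122 (l = -4 - 118 = -122)
V(s) = -2/s - s/2 (V(s) = -2/s + s*(-1/2) = -2/s - s/2)
V(-5)*q + l = (-2/(-5) - 1/2*(-5))*118 - 122 = (-2*(-1/5) + 5/2)*118 - 122 = (2/5 + 5/2)*118 - 122 = (29/10)*118 - 122 = 1711/5 - 122 = 1101/5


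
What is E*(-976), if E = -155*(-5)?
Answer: -756400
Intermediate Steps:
E = 775
E*(-976) = 775*(-976) = -756400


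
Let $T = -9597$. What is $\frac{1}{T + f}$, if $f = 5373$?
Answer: $- \frac{1}{4224} \approx -0.00023674$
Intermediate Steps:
$\frac{1}{T + f} = \frac{1}{-9597 + 5373} = \frac{1}{-4224} = - \frac{1}{4224}$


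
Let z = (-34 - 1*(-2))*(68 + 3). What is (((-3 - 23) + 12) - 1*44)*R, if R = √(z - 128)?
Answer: -1160*I*√6 ≈ -2841.4*I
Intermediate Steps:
z = -2272 (z = (-34 + 2)*71 = -32*71 = -2272)
R = 20*I*√6 (R = √(-2272 - 128) = √(-2400) = 20*I*√6 ≈ 48.99*I)
(((-3 - 23) + 12) - 1*44)*R = (((-3 - 23) + 12) - 1*44)*(20*I*√6) = ((-26 + 12) - 44)*(20*I*√6) = (-14 - 44)*(20*I*√6) = -1160*I*√6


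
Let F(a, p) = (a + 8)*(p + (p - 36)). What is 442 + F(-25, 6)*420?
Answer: 171802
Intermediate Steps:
F(a, p) = (-36 + 2*p)*(8 + a) (F(a, p) = (8 + a)*(p + (-36 + p)) = (8 + a)*(-36 + 2*p) = (-36 + 2*p)*(8 + a))
442 + F(-25, 6)*420 = 442 + (-288 - 36*(-25) + 16*6 + 2*(-25)*6)*420 = 442 + (-288 + 900 + 96 - 300)*420 = 442 + 408*420 = 442 + 171360 = 171802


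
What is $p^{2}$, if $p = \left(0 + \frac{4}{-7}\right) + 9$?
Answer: $\frac{3481}{49} \approx 71.041$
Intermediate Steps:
$p = \frac{59}{7}$ ($p = \left(0 + 4 \left(- \frac{1}{7}\right)\right) + 9 = \left(0 - \frac{4}{7}\right) + 9 = - \frac{4}{7} + 9 = \frac{59}{7} \approx 8.4286$)
$p^{2} = \left(\frac{59}{7}\right)^{2} = \frac{3481}{49}$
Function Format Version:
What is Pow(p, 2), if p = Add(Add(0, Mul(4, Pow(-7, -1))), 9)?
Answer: Rational(3481, 49) ≈ 71.041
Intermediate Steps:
p = Rational(59, 7) (p = Add(Add(0, Mul(4, Rational(-1, 7))), 9) = Add(Add(0, Rational(-4, 7)), 9) = Add(Rational(-4, 7), 9) = Rational(59, 7) ≈ 8.4286)
Pow(p, 2) = Pow(Rational(59, 7), 2) = Rational(3481, 49)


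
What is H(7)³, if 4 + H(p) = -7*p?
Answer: -148877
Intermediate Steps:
H(p) = -4 - 7*p
H(7)³ = (-4 - 7*7)³ = (-4 - 49)³ = (-53)³ = -148877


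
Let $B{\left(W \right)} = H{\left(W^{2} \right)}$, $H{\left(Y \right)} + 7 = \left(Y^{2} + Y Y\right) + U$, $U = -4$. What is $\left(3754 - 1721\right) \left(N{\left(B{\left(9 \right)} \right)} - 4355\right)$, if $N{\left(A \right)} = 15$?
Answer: $-8823220$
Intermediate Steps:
$H{\left(Y \right)} = -11 + 2 Y^{2}$ ($H{\left(Y \right)} = -7 - \left(4 - Y^{2} - Y Y\right) = -7 + \left(\left(Y^{2} + Y^{2}\right) - 4\right) = -7 + \left(2 Y^{2} - 4\right) = -7 + \left(-4 + 2 Y^{2}\right) = -11 + 2 Y^{2}$)
$B{\left(W \right)} = -11 + 2 W^{4}$ ($B{\left(W \right)} = -11 + 2 \left(W^{2}\right)^{2} = -11 + 2 W^{4}$)
$\left(3754 - 1721\right) \left(N{\left(B{\left(9 \right)} \right)} - 4355\right) = \left(3754 - 1721\right) \left(15 - 4355\right) = 2033 \left(-4340\right) = -8823220$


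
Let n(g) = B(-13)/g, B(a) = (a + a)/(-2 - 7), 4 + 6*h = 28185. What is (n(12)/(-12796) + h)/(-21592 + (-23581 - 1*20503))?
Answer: -3245436671/45381065184 ≈ -0.071515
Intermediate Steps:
h = 28181/6 (h = -⅔ + (⅙)*28185 = -⅔ + 9395/2 = 28181/6 ≈ 4696.8)
B(a) = -2*a/9 (B(a) = (2*a)/(-9) = (2*a)*(-⅑) = -2*a/9)
n(g) = 26/(9*g) (n(g) = (-2/9*(-13))/g = 26/(9*g))
(n(12)/(-12796) + h)/(-21592 + (-23581 - 1*20503)) = (((26/9)/12)/(-12796) + 28181/6)/(-21592 + (-23581 - 1*20503)) = (((26/9)*(1/12))*(-1/12796) + 28181/6)/(-21592 + (-23581 - 20503)) = ((13/54)*(-1/12796) + 28181/6)/(-21592 - 44084) = (-13/690984 + 28181/6)/(-65676) = (3245436671/690984)*(-1/65676) = -3245436671/45381065184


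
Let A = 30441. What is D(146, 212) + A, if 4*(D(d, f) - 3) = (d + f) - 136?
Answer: 60999/2 ≈ 30500.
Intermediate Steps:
D(d, f) = -31 + d/4 + f/4 (D(d, f) = 3 + ((d + f) - 136)/4 = 3 + (-136 + d + f)/4 = 3 + (-34 + d/4 + f/4) = -31 + d/4 + f/4)
D(146, 212) + A = (-31 + (¼)*146 + (¼)*212) + 30441 = (-31 + 73/2 + 53) + 30441 = 117/2 + 30441 = 60999/2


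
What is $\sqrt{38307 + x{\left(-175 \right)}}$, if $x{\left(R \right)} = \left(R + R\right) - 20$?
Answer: $\sqrt{37937} \approx 194.77$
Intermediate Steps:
$x{\left(R \right)} = -20 + 2 R$ ($x{\left(R \right)} = 2 R - 20 = -20 + 2 R$)
$\sqrt{38307 + x{\left(-175 \right)}} = \sqrt{38307 + \left(-20 + 2 \left(-175\right)\right)} = \sqrt{38307 - 370} = \sqrt{37937}$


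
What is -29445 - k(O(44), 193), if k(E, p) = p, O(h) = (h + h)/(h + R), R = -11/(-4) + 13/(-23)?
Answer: -29638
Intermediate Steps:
R = 201/92 (R = -11*(-¼) + 13*(-1/23) = 11/4 - 13/23 = 201/92 ≈ 2.1848)
O(h) = 2*h/(201/92 + h) (O(h) = (h + h)/(h + 201/92) = (2*h)/(201/92 + h) = 2*h/(201/92 + h))
-29445 - k(O(44), 193) = -29445 - 1*193 = -29445 - 193 = -29638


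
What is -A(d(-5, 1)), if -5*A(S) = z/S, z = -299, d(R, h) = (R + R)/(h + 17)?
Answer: 2691/25 ≈ 107.64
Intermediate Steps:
d(R, h) = 2*R/(17 + h) (d(R, h) = (2*R)/(17 + h) = 2*R/(17 + h))
A(S) = 299/(5*S) (A(S) = -(-299)/(5*S) = 299/(5*S))
-A(d(-5, 1)) = -299/(5*(2*(-5)/(17 + 1))) = -299/(5*(2*(-5)/18)) = -299/(5*(2*(-5)*(1/18))) = -299/(5*(-5/9)) = -299*(-9)/(5*5) = -1*(-2691/25) = 2691/25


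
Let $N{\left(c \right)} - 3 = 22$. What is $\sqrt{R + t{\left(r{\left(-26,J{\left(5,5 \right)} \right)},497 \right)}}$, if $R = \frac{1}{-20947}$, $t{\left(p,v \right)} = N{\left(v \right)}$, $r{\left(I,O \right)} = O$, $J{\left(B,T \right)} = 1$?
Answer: $\frac{3 \sqrt{1218822142}}{20947} \approx 5.0$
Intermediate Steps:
$N{\left(c \right)} = 25$ ($N{\left(c \right)} = 3 + 22 = 25$)
$t{\left(p,v \right)} = 25$
$R = - \frac{1}{20947} \approx -4.774 \cdot 10^{-5}$
$\sqrt{R + t{\left(r{\left(-26,J{\left(5,5 \right)} \right)},497 \right)}} = \sqrt{- \frac{1}{20947} + 25} = \sqrt{\frac{523674}{20947}} = \frac{3 \sqrt{1218822142}}{20947}$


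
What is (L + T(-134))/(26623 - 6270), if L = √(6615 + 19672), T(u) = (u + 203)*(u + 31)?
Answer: -7107/20353 + √26287/20353 ≈ -0.34122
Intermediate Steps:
T(u) = (31 + u)*(203 + u) (T(u) = (203 + u)*(31 + u) = (31 + u)*(203 + u))
L = √26287 ≈ 162.13
(L + T(-134))/(26623 - 6270) = (√26287 + (6293 + (-134)² + 234*(-134)))/(26623 - 6270) = (√26287 + (6293 + 17956 - 31356))/20353 = (√26287 - 7107)*(1/20353) = (-7107 + √26287)*(1/20353) = -7107/20353 + √26287/20353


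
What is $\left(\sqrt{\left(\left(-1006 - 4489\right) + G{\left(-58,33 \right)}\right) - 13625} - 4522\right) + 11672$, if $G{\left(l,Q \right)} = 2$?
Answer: $7150 + 11 i \sqrt{158} \approx 7150.0 + 138.27 i$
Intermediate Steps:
$\left(\sqrt{\left(\left(-1006 - 4489\right) + G{\left(-58,33 \right)}\right) - 13625} - 4522\right) + 11672 = \left(\sqrt{\left(\left(-1006 - 4489\right) + 2\right) - 13625} - 4522\right) + 11672 = \left(\sqrt{\left(-5495 + 2\right) - 13625} - 4522\right) + 11672 = \left(\sqrt{-5493 - 13625} - 4522\right) + 11672 = \left(\sqrt{-19118} - 4522\right) + 11672 = \left(11 i \sqrt{158} - 4522\right) + 11672 = \left(-4522 + 11 i \sqrt{158}\right) + 11672 = 7150 + 11 i \sqrt{158}$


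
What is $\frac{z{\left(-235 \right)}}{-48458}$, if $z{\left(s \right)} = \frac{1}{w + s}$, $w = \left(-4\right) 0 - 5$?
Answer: $\frac{1}{11629920} \approx 8.5985 \cdot 10^{-8}$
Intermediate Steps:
$w = -5$ ($w = 0 - 5 = -5$)
$z{\left(s \right)} = \frac{1}{-5 + s}$
$\frac{z{\left(-235 \right)}}{-48458} = \frac{1}{\left(-5 - 235\right) \left(-48458\right)} = \frac{1}{-240} \left(- \frac{1}{48458}\right) = \left(- \frac{1}{240}\right) \left(- \frac{1}{48458}\right) = \frac{1}{11629920}$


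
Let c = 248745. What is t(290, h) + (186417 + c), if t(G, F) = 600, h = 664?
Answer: 435762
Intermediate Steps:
t(290, h) + (186417 + c) = 600 + (186417 + 248745) = 600 + 435162 = 435762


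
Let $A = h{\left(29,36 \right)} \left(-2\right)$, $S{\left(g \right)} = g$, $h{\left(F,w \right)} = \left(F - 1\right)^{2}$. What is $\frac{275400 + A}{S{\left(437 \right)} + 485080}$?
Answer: $\frac{273832}{485517} \approx 0.564$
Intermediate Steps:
$h{\left(F,w \right)} = \left(-1 + F\right)^{2}$
$A = -1568$ ($A = \left(-1 + 29\right)^{2} \left(-2\right) = 28^{2} \left(-2\right) = 784 \left(-2\right) = -1568$)
$\frac{275400 + A}{S{\left(437 \right)} + 485080} = \frac{275400 - 1568}{437 + 485080} = \frac{273832}{485517}$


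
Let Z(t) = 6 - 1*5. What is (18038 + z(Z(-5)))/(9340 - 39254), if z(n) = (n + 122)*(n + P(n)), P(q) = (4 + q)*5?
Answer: -10618/14957 ≈ -0.70990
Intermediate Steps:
P(q) = 20 + 5*q
Z(t) = 1 (Z(t) = 6 - 5 = 1)
z(n) = (20 + 6*n)*(122 + n) (z(n) = (n + 122)*(n + (20 + 5*n)) = (122 + n)*(20 + 6*n) = (20 + 6*n)*(122 + n))
(18038 + z(Z(-5)))/(9340 - 39254) = (18038 + (2440 + 6*1² + 752*1))/(9340 - 39254) = (18038 + (2440 + 6*1 + 752))/(-29914) = (18038 + (2440 + 6 + 752))*(-1/29914) = (18038 + 3198)*(-1/29914) = 21236*(-1/29914) = -10618/14957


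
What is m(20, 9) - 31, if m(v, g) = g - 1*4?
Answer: -26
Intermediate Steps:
m(v, g) = -4 + g (m(v, g) = g - 4 = -4 + g)
m(20, 9) - 31 = (-4 + 9) - 31 = 5 - 1*31 = 5 - 31 = -26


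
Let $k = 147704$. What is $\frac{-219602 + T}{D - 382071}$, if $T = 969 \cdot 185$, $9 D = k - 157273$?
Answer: $\frac{363033}{3448208} \approx 0.10528$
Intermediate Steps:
$D = - \frac{9569}{9}$ ($D = \frac{147704 - 157273}{9} = \frac{1}{9} \left(-9569\right) = - \frac{9569}{9} \approx -1063.2$)
$T = 179265$
$\frac{-219602 + T}{D - 382071} = \frac{-219602 + 179265}{- \frac{9569}{9} - 382071} = - \frac{40337}{- \frac{3448208}{9}} = \left(-40337\right) \left(- \frac{9}{3448208}\right) = \frac{363033}{3448208}$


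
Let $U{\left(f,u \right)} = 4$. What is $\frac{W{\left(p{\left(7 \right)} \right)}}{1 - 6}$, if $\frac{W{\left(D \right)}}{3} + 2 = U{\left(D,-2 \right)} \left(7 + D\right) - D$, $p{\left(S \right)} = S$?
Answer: $- \frac{141}{5} \approx -28.2$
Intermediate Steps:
$W{\left(D \right)} = 78 + 9 D$ ($W{\left(D \right)} = -6 + 3 \left(4 \left(7 + D\right) - D\right) = -6 + 3 \left(\left(28 + 4 D\right) - D\right) = -6 + 3 \left(28 + 3 D\right) = -6 + \left(84 + 9 D\right) = 78 + 9 D$)
$\frac{W{\left(p{\left(7 \right)} \right)}}{1 - 6} = \frac{78 + 9 \cdot 7}{1 - 6} = \frac{78 + 63}{-5} = 141 \left(- \frac{1}{5}\right) = - \frac{141}{5}$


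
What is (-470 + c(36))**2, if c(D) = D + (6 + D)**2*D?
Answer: 3977824900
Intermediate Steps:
c(D) = D + D*(6 + D)**2
(-470 + c(36))**2 = (-470 + 36*(1 + (6 + 36)**2))**2 = (-470 + 36*(1 + 42**2))**2 = (-470 + 36*(1 + 1764))**2 = (-470 + 36*1765)**2 = (-470 + 63540)**2 = 63070**2 = 3977824900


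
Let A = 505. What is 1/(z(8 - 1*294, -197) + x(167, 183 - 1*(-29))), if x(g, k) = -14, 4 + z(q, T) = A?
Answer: 1/487 ≈ 0.0020534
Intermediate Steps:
z(q, T) = 501 (z(q, T) = -4 + 505 = 501)
1/(z(8 - 1*294, -197) + x(167, 183 - 1*(-29))) = 1/(501 - 14) = 1/487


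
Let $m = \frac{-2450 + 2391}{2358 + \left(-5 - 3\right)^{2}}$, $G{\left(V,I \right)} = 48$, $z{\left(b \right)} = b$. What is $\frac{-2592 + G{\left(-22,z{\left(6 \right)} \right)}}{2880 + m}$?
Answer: $- \frac{6161568}{6975301} \approx -0.88334$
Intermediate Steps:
$m = - \frac{59}{2422}$ ($m = - \frac{59}{2358 + \left(-8\right)^{2}} = - \frac{59}{2358 + 64} = - \frac{59}{2422} \approx -0.02436$)
$\frac{-2592 + G{\left(-22,z{\left(6 \right)} \right)}}{2880 + m} = \frac{-2592 + 48}{2880 - \frac{59}{2422}} = - \frac{2544}{\frac{6975301}{2422}} = \left(-2544\right) \frac{2422}{6975301} = - \frac{6161568}{6975301}$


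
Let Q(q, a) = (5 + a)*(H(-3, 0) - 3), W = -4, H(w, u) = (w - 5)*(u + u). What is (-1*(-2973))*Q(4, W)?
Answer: -8919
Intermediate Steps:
H(w, u) = 2*u*(-5 + w) (H(w, u) = (-5 + w)*(2*u) = 2*u*(-5 + w))
Q(q, a) = -15 - 3*a (Q(q, a) = (5 + a)*(2*0*(-5 - 3) - 3) = (5 + a)*(2*0*(-8) - 3) = (5 + a)*(0 - 3) = (5 + a)*(-3) = -15 - 3*a)
(-1*(-2973))*Q(4, W) = (-1*(-2973))*(-15 - 3*(-4)) = 2973*(-15 + 12) = 2973*(-3) = -8919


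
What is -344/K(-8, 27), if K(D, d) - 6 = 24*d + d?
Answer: -344/681 ≈ -0.50514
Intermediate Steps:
K(D, d) = 6 + 25*d (K(D, d) = 6 + (24*d + d) = 6 + 25*d)
-344/K(-8, 27) = -344/(6 + 25*27) = -344/(6 + 675) = -344/681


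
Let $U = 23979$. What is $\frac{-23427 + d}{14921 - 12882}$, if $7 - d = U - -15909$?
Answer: $- \frac{63308}{2039} \approx -31.049$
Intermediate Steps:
$d = -39881$ ($d = 7 - \left(23979 - -15909\right) = 7 - \left(23979 + 15909\right) = 7 - 39888 = -39881$)
$\frac{-23427 + d}{14921 - 12882} = \frac{-23427 - 39881}{14921 - 12882} = - \frac{63308}{2039}$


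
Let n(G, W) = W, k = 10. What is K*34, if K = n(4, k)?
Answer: 340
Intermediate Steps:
K = 10
K*34 = 10*34 = 340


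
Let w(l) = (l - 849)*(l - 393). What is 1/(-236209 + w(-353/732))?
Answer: 535824/52536029593 ≈ 1.0199e-5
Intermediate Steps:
w(l) = (-849 + l)*(-393 + l)
1/(-236209 + w(-353/732)) = 1/(-236209 + (333657 + (-353/732)² - (-438426)/732)) = 1/(-236209 + (333657 + (-353*1/732)² - (-438426)/732)) = 1/(-236209 + (333657 + (-353/732)² - 1242*(-353/732))) = 1/(-236209 + (333657 + 124609/535824 + 73071/122)) = 1/(-236209 + 179102480809/535824) = 1/(52536029593/535824) = 535824/52536029593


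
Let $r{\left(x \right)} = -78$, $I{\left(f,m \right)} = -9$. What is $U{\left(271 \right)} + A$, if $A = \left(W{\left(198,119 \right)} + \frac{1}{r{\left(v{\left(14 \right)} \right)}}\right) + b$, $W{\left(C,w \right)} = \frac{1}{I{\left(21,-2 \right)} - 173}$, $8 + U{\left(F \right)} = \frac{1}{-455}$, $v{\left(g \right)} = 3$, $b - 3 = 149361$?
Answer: $\frac{29124416}{195} \approx 1.4936 \cdot 10^{5}$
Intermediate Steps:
$b = 149364$ ($b = 3 + 149361 = 149364$)
$U{\left(F \right)} = - \frac{3641}{455}$ ($U{\left(F \right)} = -8 + \frac{1}{-455} = -8 - \frac{1}{455} = - \frac{3641}{455}$)
$W{\left(C,w \right)} = - \frac{1}{182}$ ($W{\left(C,w \right)} = \frac{1}{-9 - 173} = \frac{1}{-182} = - \frac{1}{182}$)
$A = \frac{40776367}{273}$ ($A = \left(- \frac{1}{182} + \frac{1}{-78}\right) + 149364 = \left(- \frac{1}{182} - \frac{1}{78}\right) + 149364 = - \frac{5}{273} + 149364 = \frac{40776367}{273} \approx 1.4936 \cdot 10^{5}$)
$U{\left(271 \right)} + A = - \frac{3641}{455} + \frac{40776367}{273} = \frac{29124416}{195}$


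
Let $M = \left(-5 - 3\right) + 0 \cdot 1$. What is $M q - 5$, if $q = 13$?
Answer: $-109$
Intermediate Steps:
$M = -8$ ($M = -8 + 0 = -8$)
$M q - 5 = \left(-8\right) 13 - 5 = -104 - 5 = -109$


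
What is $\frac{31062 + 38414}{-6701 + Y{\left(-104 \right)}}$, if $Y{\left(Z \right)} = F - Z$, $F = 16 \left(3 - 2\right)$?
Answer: $- \frac{69476}{6581} \approx -10.557$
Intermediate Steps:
$F = 16$ ($F = 16 \left(3 - 2\right) = 16 \cdot 1 = 16$)
$Y{\left(Z \right)} = 16 - Z$
$\frac{31062 + 38414}{-6701 + Y{\left(-104 \right)}} = \frac{31062 + 38414}{-6701 + \left(16 - -104\right)} = \frac{69476}{-6701 + \left(16 + 104\right)} = \frac{69476}{-6701 + 120} = \frac{69476}{-6581} = 69476 \left(- \frac{1}{6581}\right) = - \frac{69476}{6581}$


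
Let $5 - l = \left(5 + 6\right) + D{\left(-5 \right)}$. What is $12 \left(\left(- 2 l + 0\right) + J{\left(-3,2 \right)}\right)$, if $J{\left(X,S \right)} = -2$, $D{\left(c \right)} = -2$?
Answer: $72$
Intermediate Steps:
$l = -4$ ($l = 5 - \left(\left(5 + 6\right) - 2\right) = 5 - \left(11 - 2\right) = 5 - 9 = -4$)
$12 \left(\left(- 2 l + 0\right) + J{\left(-3,2 \right)}\right) = 12 \left(\left(\left(-2\right) \left(-4\right) + 0\right) - 2\right) = 12 \left(\left(8 + 0\right) - 2\right) = 12 \left(8 - 2\right) = 12 \cdot 6 = 72$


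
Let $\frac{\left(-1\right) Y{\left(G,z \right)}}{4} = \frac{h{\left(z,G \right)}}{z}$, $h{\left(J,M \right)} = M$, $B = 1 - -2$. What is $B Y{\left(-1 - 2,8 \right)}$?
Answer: $\frac{9}{2} \approx 4.5$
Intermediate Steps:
$B = 3$ ($B = 1 + 2 = 3$)
$Y{\left(G,z \right)} = - \frac{4 G}{z}$ ($Y{\left(G,z \right)} = - 4 \frac{G}{z} = - \frac{4 G}{z}$)
$B Y{\left(-1 - 2,8 \right)} = 3 \left(- \frac{4 \left(-1 - 2\right)}{8}\right) = 3 \left(\left(-4\right) \left(-3\right) \frac{1}{8}\right) = 3 \cdot \frac{3}{2} = \frac{9}{2}$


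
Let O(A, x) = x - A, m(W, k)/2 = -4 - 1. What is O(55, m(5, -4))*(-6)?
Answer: 390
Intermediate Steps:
m(W, k) = -10 (m(W, k) = 2*(-4 - 1) = 2*(-5) = -10)
O(55, m(5, -4))*(-6) = (-10 - 1*55)*(-6) = (-10 - 55)*(-6) = -65*(-6) = 390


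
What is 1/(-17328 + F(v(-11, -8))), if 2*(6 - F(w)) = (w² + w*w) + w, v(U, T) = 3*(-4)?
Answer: -1/17460 ≈ -5.7274e-5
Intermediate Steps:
v(U, T) = -12
F(w) = 6 - w² - w/2 (F(w) = 6 - ((w² + w*w) + w)/2 = 6 - ((w² + w²) + w)/2 = 6 - (2*w² + w)/2 = 6 - (w + 2*w²)/2 = 6 + (-w² - w/2) = 6 - w² - w/2)
1/(-17328 + F(v(-11, -8))) = 1/(-17328 + (6 - 1*(-12)² - ½*(-12))) = 1/(-17328 + (6 - 1*144 + 6)) = 1/(-17328 + (6 - 144 + 6)) = 1/(-17328 - 132) = 1/(-17460) = -1/17460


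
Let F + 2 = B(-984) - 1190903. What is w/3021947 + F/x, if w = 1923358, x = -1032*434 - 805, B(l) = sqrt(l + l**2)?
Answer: 4461849063129/1355926465271 - 2*sqrt(241818)/448693 ≈ 3.2884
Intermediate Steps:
x = -448693 (x = -447888 - 805 = -448693)
F = -1190905 + 2*sqrt(241818) (F = -2 + (sqrt(-984*(1 - 984)) - 1190903) = -2 + (sqrt(-984*(-983)) - 1190903) = -2 + (sqrt(967272) - 1190903) = -2 + (2*sqrt(241818) - 1190903) = -2 + (-1190903 + 2*sqrt(241818)) = -1190905 + 2*sqrt(241818) ≈ -1.1899e+6)
w/3021947 + F/x = 1923358/3021947 + (-1190905 + 2*sqrt(241818))/(-448693) = 1923358*(1/3021947) + (-1190905 + 2*sqrt(241818))*(-1/448693) = 1923358/3021947 + (1190905/448693 - 2*sqrt(241818)/448693) = 4461849063129/1355926465271 - 2*sqrt(241818)/448693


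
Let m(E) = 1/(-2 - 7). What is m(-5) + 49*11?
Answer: 4850/9 ≈ 538.89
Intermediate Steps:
m(E) = -1/9 (m(E) = 1/(-9) = -1/9)
m(-5) + 49*11 = -1/9 + 49*11 = -1/9 + 539 = 4850/9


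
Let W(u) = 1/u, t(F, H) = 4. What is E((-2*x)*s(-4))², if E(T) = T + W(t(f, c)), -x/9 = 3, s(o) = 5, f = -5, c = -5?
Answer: 1168561/16 ≈ 73035.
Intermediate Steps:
x = -27 (x = -9*3 = -27)
W(u) = 1/u
E(T) = ¼ + T (E(T) = T + 1/4 = T + ¼ = ¼ + T)
E((-2*x)*s(-4))² = (¼ - 2*(-27)*5)² = (¼ + 54*5)² = (¼ + 270)² = (1081/4)² = 1168561/16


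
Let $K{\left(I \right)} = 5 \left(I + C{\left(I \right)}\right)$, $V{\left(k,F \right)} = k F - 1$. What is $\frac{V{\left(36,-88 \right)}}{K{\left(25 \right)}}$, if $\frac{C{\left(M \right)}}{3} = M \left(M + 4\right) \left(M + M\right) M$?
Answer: $- \frac{3169}{13593875} \approx -0.00023312$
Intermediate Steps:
$V{\left(k,F \right)} = -1 + F k$ ($V{\left(k,F \right)} = F k - 1 = -1 + F k$)
$C{\left(M \right)} = 6 M^{3} \left(4 + M\right)$ ($C{\left(M \right)} = 3 M \left(M + 4\right) \left(M + M\right) M = 3 M \left(4 + M\right) 2 M M = 3 M 2 M \left(4 + M\right) M = 3 \cdot 2 M^{2} \left(4 + M\right) M = 3 \cdot 2 M^{3} \left(4 + M\right) = 6 M^{3} \left(4 + M\right)$)
$K{\left(I \right)} = 5 I + 30 I^{3} \left(4 + I\right)$ ($K{\left(I \right)} = 5 \left(I + 6 I^{3} \left(4 + I\right)\right) = 5 I + 30 I^{3} \left(4 + I\right)$)
$\frac{V{\left(36,-88 \right)}}{K{\left(25 \right)}} = \frac{-1 - 3168}{5 \cdot 25 \left(1 + 6 \cdot 25^{2} \left(4 + 25\right)\right)} = \frac{-1 - 3168}{5 \cdot 25 \left(1 + 6 \cdot 625 \cdot 29\right)} = - \frac{3169}{5 \cdot 25 \left(1 + 108750\right)} = - \frac{3169}{5 \cdot 25 \cdot 108751} = - \frac{3169}{13593875}$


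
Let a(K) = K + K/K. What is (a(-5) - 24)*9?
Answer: -252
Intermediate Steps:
a(K) = 1 + K (a(K) = K + 1 = 1 + K)
(a(-5) - 24)*9 = ((1 - 5) - 24)*9 = (-4 - 24)*9 = -28*9 = -252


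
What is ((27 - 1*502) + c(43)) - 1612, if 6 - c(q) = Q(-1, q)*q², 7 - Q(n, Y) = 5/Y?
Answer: -14809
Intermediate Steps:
Q(n, Y) = 7 - 5/Y
c(q) = 6 - q²*(7 - 5/q) (c(q) = 6 - (7 - 5/q)*q² = 6 - q²*(7 - 5/q))
((27 - 1*502) + c(43)) - 1612 = ((27 - 1*502) + (6 - 1*43*(-5 + 7*43))) - 1612 = ((27 - 502) + (6 - 1*43*(-5 + 301))) - 1612 = (-475 + (6 - 1*43*296)) - 1612 = (-475 + (6 - 12728)) - 1612 = (-475 - 12722) - 1612 = -13197 - 1612 = -14809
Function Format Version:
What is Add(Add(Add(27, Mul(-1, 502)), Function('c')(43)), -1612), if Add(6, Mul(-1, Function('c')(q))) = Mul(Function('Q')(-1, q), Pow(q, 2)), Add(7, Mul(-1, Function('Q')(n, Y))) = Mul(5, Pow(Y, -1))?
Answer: -14809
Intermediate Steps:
Function('Q')(n, Y) = Add(7, Mul(-5, Pow(Y, -1))) (Function('Q')(n, Y) = Add(7, Mul(-1, Mul(5, Pow(Y, -1)))) = Add(7, Mul(-5, Pow(Y, -1))))
Function('c')(q) = Add(6, Mul(-1, Pow(q, 2), Add(7, Mul(-5, Pow(q, -1))))) (Function('c')(q) = Add(6, Mul(-1, Mul(Add(7, Mul(-5, Pow(q, -1))), Pow(q, 2)))) = Add(6, Mul(-1, Mul(Pow(q, 2), Add(7, Mul(-5, Pow(q, -1)))))) = Add(6, Mul(-1, Pow(q, 2), Add(7, Mul(-5, Pow(q, -1))))))
Add(Add(Add(27, Mul(-1, 502)), Function('c')(43)), -1612) = Add(Add(Add(27, Mul(-1, 502)), Add(6, Mul(-1, 43, Add(-5, Mul(7, 43))))), -1612) = Add(Add(Add(27, -502), Add(6, Mul(-1, 43, Add(-5, 301)))), -1612) = Add(Add(-475, Add(6, Mul(-1, 43, 296))), -1612) = Add(Add(-475, Add(6, -12728)), -1612) = Add(Add(-475, -12722), -1612) = Add(-13197, -1612) = -14809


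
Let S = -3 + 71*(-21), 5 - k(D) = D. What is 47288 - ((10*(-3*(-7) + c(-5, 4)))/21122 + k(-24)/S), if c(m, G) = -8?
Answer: 746116609751/15778134 ≈ 47288.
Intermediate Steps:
k(D) = 5 - D
S = -1494 (S = -3 - 1491 = -1494)
47288 - ((10*(-3*(-7) + c(-5, 4)))/21122 + k(-24)/S) = 47288 - ((10*(-3*(-7) - 8))/21122 + (5 - 1*(-24))/(-1494)) = 47288 - ((10*(21 - 8))*(1/21122) + (5 + 24)*(-1/1494)) = 47288 - ((10*13)*(1/21122) + 29*(-1/1494)) = 47288 - (130*(1/21122) - 29/1494) = 47288 - (65/10561 - 29/1494) = 47288 - 1*(-209159/15778134) = 47288 + 209159/15778134 = 746116609751/15778134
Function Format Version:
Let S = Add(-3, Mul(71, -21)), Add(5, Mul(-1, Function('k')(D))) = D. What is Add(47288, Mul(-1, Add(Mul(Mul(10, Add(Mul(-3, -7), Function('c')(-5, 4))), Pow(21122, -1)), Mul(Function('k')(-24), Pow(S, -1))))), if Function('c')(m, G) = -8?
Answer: Rational(746116609751, 15778134) ≈ 47288.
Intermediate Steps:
Function('k')(D) = Add(5, Mul(-1, D))
S = -1494 (S = Add(-3, -1491) = -1494)
Add(47288, Mul(-1, Add(Mul(Mul(10, Add(Mul(-3, -7), Function('c')(-5, 4))), Pow(21122, -1)), Mul(Function('k')(-24), Pow(S, -1))))) = Add(47288, Mul(-1, Add(Mul(Mul(10, Add(Mul(-3, -7), -8)), Pow(21122, -1)), Mul(Add(5, Mul(-1, -24)), Pow(-1494, -1))))) = Add(47288, Mul(-1, Add(Mul(Mul(10, Add(21, -8)), Rational(1, 21122)), Mul(Add(5, 24), Rational(-1, 1494))))) = Add(47288, Mul(-1, Add(Mul(Mul(10, 13), Rational(1, 21122)), Mul(29, Rational(-1, 1494))))) = Add(47288, Mul(-1, Add(Mul(130, Rational(1, 21122)), Rational(-29, 1494)))) = Add(47288, Mul(-1, Add(Rational(65, 10561), Rational(-29, 1494)))) = Add(47288, Mul(-1, Rational(-209159, 15778134))) = Add(47288, Rational(209159, 15778134)) = Rational(746116609751, 15778134)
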